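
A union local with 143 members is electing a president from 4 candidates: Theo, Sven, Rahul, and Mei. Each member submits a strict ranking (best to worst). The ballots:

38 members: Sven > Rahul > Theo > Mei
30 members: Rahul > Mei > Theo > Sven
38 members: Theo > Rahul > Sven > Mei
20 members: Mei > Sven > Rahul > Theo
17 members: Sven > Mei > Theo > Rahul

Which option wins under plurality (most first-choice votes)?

First-place votes: Theo 38, Sven 55, Rahul 30, Mei 20.
Sven has the most first-place votes.

Sven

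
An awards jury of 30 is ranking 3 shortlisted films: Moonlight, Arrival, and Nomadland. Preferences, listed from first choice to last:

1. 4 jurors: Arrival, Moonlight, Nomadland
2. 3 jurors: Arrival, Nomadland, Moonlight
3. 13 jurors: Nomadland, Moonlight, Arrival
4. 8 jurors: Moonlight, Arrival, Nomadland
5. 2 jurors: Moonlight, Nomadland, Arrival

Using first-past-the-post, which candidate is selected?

Nomadland

First-place votes: Moonlight 10, Arrival 7, Nomadland 13.
Nomadland has the most first-place votes.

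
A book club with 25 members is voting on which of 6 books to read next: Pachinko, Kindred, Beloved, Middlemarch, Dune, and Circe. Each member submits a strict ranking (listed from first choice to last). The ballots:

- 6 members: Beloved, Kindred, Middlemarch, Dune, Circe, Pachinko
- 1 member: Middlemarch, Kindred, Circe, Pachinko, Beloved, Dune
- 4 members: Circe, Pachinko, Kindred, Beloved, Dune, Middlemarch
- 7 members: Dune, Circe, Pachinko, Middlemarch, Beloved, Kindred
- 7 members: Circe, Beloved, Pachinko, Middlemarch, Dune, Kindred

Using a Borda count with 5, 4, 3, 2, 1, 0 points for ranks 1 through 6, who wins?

Pachinko: 6·0 + 1·2 + 4·4 + 7·3 + 7·3 = 60
Kindred: 6·4 + 1·4 + 4·3 + 7·0 + 7·0 = 40
Beloved: 6·5 + 1·1 + 4·2 + 7·1 + 7·4 = 74
Middlemarch: 6·3 + 1·5 + 4·0 + 7·2 + 7·2 = 51
Dune: 6·2 + 1·0 + 4·1 + 7·5 + 7·1 = 58
Circe: 6·1 + 1·3 + 4·5 + 7·4 + 7·5 = 92
Circe has the highest Borda score (92).

Circe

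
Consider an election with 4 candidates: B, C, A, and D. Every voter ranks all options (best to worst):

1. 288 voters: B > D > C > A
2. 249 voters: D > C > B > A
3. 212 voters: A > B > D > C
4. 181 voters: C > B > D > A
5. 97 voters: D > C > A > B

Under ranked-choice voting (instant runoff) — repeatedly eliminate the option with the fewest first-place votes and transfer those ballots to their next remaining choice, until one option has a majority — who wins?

Round 1: B 288, C 181, A 212, D 346. Eliminate C.
Round 2: B 469, A 212, D 346. Eliminate A.
Round 3: B 681, D 346. B has a majority.

B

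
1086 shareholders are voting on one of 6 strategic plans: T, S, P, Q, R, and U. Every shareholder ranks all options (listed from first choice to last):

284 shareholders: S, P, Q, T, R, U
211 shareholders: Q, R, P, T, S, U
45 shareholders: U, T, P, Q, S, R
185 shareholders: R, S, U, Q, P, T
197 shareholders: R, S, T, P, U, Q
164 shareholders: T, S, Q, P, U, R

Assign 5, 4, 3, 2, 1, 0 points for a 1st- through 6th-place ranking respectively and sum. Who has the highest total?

T: 284·2 + 211·2 + 45·4 + 185·0 + 197·3 + 164·5 = 2581
S: 284·5 + 211·1 + 45·1 + 185·4 + 197·4 + 164·4 = 3860
P: 284·4 + 211·3 + 45·3 + 185·1 + 197·2 + 164·2 = 2811
Q: 284·3 + 211·5 + 45·2 + 185·2 + 197·0 + 164·3 = 2859
R: 284·1 + 211·4 + 45·0 + 185·5 + 197·5 + 164·0 = 3038
U: 284·0 + 211·0 + 45·5 + 185·3 + 197·1 + 164·1 = 1141
S has the highest Borda score (3860).

S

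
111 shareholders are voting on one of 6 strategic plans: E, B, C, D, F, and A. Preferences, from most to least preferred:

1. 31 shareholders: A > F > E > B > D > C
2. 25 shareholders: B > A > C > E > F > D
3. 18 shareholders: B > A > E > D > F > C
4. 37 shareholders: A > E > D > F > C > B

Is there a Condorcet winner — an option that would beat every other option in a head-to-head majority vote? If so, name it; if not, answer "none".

A

A vs E: 111–0 for A.
A vs B: 68–43 for A.
A vs C: 111–0 for A.
A vs D: 111–0 for A.
A vs F: 111–0 for A.
A beats every other option head-to-head.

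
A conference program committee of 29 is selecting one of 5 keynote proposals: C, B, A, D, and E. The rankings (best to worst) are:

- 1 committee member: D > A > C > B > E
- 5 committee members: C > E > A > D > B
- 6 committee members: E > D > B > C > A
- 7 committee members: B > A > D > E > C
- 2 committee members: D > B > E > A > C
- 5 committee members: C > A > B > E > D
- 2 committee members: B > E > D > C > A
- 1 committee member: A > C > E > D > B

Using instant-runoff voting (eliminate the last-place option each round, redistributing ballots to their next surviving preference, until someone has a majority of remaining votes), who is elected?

B

Round 1: C 10, B 9, A 1, D 3, E 6. Eliminate A.
Round 2: C 11, B 9, D 3, E 6. Eliminate D.
Round 3: C 12, B 11, E 6. Eliminate E.
Round 4: C 12, B 17. B has a majority.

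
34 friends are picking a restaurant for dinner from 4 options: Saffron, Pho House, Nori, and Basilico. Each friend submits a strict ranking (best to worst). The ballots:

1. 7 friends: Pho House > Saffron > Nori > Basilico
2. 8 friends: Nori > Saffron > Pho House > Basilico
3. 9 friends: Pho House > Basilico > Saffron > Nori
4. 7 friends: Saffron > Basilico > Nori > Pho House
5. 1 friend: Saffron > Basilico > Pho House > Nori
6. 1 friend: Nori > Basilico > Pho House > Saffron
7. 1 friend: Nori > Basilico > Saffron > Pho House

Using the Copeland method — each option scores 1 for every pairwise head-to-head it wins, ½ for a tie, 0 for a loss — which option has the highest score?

Saffron: beats Nori and Basilico; ties Pho House → score 2.5.
Pho House: beats Basilico; ties Saffron and Nori → score 2.
Nori: ties Pho House and Basilico; loses to Saffron → score 1.
Basilico: ties Nori; loses to Saffron and Pho House → score 0.5.
Saffron has the best pairwise record.

Saffron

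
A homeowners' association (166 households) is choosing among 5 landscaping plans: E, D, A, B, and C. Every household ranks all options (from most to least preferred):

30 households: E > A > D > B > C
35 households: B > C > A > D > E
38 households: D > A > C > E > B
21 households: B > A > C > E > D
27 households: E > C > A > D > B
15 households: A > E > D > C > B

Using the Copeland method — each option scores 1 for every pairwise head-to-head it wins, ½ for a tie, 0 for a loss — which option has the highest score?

E: beats D and B; loses to A and C → score 2.
D: beats B; ties C; loses to E and A → score 1.5.
A: beats E, D, B, and C → score 4.
B: beats C; loses to E, D, and A → score 1.
C: beats E; ties D; loses to A and B → score 1.5.
A has the best pairwise record.

A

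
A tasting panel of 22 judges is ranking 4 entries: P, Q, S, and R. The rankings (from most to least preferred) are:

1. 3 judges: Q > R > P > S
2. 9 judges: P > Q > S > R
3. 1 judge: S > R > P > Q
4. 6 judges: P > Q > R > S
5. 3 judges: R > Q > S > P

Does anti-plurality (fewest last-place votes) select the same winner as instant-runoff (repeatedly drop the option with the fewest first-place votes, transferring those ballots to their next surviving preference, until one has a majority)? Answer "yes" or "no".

no

Anti-plurality — last-place votes: P 3, Q 1, S 9, R 9. Winner: Q.
Instant-runoff — R1 P 15, Q 3, S 1, R 3 (P winner). Winner: P.
The two methods disagree.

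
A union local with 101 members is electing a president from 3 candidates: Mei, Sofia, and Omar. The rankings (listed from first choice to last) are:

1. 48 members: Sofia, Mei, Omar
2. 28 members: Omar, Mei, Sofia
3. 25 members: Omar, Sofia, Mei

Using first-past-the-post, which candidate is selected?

Omar

First-place votes: Mei 0, Sofia 48, Omar 53.
Omar has the most first-place votes.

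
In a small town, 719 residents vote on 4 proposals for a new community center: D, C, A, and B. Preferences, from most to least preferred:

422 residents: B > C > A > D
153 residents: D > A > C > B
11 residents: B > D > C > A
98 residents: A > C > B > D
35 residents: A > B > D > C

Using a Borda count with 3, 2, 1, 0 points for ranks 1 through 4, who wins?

D: 422·0 + 153·3 + 11·2 + 98·0 + 35·1 = 516
C: 422·2 + 153·1 + 11·1 + 98·2 + 35·0 = 1204
A: 422·1 + 153·2 + 11·0 + 98·3 + 35·3 = 1127
B: 422·3 + 153·0 + 11·3 + 98·1 + 35·2 = 1467
B has the highest Borda score (1467).

B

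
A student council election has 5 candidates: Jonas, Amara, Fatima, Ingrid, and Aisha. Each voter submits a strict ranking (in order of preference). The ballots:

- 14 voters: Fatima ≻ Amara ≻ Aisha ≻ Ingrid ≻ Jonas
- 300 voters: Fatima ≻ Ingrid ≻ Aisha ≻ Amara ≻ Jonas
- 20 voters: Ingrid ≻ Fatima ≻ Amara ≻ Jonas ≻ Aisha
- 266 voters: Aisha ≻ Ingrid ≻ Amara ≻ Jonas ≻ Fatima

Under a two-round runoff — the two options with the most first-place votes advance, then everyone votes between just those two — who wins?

Fatima

Round 1 first-place votes: Jonas 0, Amara 0, Fatima 314, Ingrid 20, Aisha 266.
Fatima and Aisha advance.
Runoff: Fatima is preferred to Aisha by 334 voters; Aisha by 266.
Fatima wins the runoff.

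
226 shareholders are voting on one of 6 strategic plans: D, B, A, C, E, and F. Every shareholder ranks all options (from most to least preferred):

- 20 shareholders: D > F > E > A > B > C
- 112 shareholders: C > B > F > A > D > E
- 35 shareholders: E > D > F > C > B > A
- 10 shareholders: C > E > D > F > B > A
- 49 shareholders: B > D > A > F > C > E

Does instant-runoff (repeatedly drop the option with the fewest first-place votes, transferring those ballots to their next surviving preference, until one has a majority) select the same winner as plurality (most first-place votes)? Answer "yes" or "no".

Instant-runoff — R1 D 20, B 49, A 0, C 122, E 35, F 0 (C winner). Winner: C.
Plurality — first-place votes: D 20, B 49, A 0, C 122, E 35, F 0. Winner: C.
The two methods agree.

yes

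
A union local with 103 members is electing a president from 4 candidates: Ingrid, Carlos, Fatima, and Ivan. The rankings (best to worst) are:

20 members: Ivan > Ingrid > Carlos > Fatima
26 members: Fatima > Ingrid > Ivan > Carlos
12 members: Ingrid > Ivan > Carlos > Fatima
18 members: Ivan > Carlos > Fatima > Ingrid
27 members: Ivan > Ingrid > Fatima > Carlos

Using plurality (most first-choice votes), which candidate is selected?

First-place votes: Ingrid 12, Carlos 0, Fatima 26, Ivan 65.
Ivan has the most first-place votes.

Ivan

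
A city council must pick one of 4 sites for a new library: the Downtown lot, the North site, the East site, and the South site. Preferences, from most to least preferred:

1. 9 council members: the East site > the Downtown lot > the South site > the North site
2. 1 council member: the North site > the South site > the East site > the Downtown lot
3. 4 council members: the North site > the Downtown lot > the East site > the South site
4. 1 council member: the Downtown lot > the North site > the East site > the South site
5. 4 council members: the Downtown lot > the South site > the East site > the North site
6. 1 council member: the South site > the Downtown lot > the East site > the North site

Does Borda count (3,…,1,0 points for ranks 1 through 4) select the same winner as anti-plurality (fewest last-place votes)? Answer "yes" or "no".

Borda — scores: the Downtown lot 43, the North site 17, the East site 38, the South site 22. Winner: the Downtown lot.
Anti-plurality — last-place votes: the Downtown lot 1, the North site 14, the East site 0, the South site 5. Winner: the East site.
The two methods disagree.

no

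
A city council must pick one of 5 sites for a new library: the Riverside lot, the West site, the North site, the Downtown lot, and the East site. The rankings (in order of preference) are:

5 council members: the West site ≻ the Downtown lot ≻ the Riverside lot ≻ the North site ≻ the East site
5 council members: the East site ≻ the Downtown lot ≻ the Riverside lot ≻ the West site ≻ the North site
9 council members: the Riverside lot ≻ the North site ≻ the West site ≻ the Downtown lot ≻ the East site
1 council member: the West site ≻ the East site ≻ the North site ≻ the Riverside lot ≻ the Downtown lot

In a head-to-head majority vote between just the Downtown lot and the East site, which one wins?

Voters preferring the Downtown lot to the East site: 14; preferring the East site to the Downtown lot: 6.
the Downtown lot wins the head-to-head.

the Downtown lot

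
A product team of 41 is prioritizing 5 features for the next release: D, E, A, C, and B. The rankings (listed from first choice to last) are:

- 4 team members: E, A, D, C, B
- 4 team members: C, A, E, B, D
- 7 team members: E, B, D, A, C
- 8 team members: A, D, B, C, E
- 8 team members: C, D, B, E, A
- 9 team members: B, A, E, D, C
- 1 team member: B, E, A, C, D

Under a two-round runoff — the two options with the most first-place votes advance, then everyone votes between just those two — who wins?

E

Round 1 first-place votes: D 0, E 11, A 8, C 12, B 10.
C and E advance.
Runoff: C is preferred to E by 20 voters; E by 21.
E wins the runoff.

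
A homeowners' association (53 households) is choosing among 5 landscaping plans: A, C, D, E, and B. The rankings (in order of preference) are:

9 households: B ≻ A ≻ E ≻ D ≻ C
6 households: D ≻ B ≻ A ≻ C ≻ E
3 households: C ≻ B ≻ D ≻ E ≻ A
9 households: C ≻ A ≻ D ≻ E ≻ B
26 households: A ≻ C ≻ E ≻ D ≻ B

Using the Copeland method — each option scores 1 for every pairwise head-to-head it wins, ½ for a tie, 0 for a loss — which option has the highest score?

A: beats C, D, E, and B → score 4.
C: beats D, E, and B; loses to A → score 3.
D: beats B; loses to A, C, and E → score 1.
E: beats D and B; loses to A and C → score 2.
B: loses to A, C, D, and E → score 0.
A has the best pairwise record.

A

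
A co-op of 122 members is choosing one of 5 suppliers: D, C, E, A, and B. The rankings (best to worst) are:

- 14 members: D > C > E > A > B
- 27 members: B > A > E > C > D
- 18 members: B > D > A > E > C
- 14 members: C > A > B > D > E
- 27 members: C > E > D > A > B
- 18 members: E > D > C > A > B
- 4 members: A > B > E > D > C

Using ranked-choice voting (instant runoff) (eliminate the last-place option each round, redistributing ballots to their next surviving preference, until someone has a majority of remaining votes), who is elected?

Round 1: D 14, C 41, E 18, A 4, B 45. Eliminate A.
Round 2: D 14, C 41, E 18, B 49. Eliminate D.
Round 3: C 55, E 18, B 49. Eliminate E.
Round 4: C 73, B 49. C has a majority.

C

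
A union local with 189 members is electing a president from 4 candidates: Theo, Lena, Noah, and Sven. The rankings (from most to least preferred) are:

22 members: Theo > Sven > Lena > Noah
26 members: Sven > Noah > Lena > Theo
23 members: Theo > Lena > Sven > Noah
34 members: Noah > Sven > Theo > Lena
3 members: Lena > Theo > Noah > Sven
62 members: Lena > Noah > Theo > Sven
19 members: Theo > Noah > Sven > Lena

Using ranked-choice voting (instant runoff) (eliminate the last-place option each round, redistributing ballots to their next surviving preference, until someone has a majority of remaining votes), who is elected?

Round 1: Theo 64, Lena 65, Noah 34, Sven 26. Eliminate Sven.
Round 2: Theo 64, Lena 65, Noah 60. Eliminate Noah.
Round 3: Theo 98, Lena 91. Theo has a majority.

Theo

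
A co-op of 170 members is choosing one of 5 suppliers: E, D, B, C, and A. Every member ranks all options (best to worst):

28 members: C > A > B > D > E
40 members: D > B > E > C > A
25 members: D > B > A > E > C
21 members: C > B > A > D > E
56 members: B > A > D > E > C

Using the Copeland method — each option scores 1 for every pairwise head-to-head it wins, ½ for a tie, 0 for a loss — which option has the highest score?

B

E: beats C; loses to D, B, and A → score 1.
D: beats E and C; loses to B and A → score 2.
B: beats E, D, C, and A → score 4.
C: beats A; loses to E, D, and B → score 1.
A: beats E and D; loses to B and C → score 2.
B has the best pairwise record.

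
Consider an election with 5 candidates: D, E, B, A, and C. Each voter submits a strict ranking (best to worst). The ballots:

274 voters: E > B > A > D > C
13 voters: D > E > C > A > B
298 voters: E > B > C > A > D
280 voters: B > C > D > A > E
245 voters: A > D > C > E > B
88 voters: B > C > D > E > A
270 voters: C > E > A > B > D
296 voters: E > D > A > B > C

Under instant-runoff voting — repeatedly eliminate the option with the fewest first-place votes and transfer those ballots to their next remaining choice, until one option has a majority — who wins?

C

Round 1: D 13, E 868, B 368, A 245, C 270. Eliminate D.
Round 2: E 881, B 368, A 245, C 270. Eliminate A.
Round 3: E 881, B 368, C 515. Eliminate B.
Round 4: E 881, C 883. C has a majority.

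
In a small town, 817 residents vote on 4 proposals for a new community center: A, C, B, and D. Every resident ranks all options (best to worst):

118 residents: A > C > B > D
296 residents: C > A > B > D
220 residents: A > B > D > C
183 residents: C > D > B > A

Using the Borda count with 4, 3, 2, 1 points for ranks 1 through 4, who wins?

C

A: 118·4 + 296·3 + 220·4 + 183·1 = 2423
C: 118·3 + 296·4 + 220·1 + 183·4 = 2490
B: 118·2 + 296·2 + 220·3 + 183·2 = 1854
D: 118·1 + 296·1 + 220·2 + 183·3 = 1403
C has the highest Borda score (2490).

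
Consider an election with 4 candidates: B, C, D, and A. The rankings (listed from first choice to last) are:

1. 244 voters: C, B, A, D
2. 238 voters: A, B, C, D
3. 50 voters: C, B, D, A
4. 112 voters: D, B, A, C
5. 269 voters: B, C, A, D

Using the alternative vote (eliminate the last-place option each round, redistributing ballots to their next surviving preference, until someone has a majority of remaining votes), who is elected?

B

Round 1: B 269, C 294, D 112, A 238. Eliminate D.
Round 2: B 381, C 294, A 238. Eliminate A.
Round 3: B 619, C 294. B has a majority.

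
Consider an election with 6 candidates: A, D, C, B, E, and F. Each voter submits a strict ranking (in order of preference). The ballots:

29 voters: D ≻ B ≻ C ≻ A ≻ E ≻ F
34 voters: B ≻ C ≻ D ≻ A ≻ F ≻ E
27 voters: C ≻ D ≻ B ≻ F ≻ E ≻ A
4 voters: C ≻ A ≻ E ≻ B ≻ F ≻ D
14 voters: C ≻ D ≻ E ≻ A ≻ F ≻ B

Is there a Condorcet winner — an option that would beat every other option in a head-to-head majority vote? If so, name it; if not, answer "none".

Checking pairwise contests:
D beats A 104–4.
C beats D 79–29.
B beats C 63–45.
D beats B 70–38.
A beats E 67–41.
A beats F 81–27.
Every option loses at least one head-to-head, so there is no Condorcet winner.

none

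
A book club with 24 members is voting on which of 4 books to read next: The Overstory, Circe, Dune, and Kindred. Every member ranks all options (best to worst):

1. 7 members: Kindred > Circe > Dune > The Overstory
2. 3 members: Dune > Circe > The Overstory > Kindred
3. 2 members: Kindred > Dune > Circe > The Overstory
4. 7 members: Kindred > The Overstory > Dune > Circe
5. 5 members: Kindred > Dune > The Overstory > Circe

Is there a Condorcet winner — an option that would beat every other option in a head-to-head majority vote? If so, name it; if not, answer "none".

Kindred

Kindred vs The Overstory: 21–3 for Kindred.
Kindred vs Circe: 21–3 for Kindred.
Kindred vs Dune: 21–3 for Kindred.
Kindred beats every other option head-to-head.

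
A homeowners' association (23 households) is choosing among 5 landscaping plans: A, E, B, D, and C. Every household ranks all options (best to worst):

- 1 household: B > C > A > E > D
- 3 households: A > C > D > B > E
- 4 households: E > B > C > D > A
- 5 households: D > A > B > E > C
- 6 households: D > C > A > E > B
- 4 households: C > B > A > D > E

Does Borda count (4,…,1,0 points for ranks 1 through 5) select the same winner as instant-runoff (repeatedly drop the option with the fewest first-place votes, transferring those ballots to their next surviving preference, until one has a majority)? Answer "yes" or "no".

no

Borda — scores: A 49, E 28, B 41, D 58, C 54. Winner: D.
Instant-runoff — R1 A 3, E 4, B 1, D 11, C 4 (B out); R2 A 3, E 4, D 11, C 5 (A out); R3 E 4, D 11, C 8 (E out); R4 D 11, C 12 (C winner). Winner: C.
The two methods disagree.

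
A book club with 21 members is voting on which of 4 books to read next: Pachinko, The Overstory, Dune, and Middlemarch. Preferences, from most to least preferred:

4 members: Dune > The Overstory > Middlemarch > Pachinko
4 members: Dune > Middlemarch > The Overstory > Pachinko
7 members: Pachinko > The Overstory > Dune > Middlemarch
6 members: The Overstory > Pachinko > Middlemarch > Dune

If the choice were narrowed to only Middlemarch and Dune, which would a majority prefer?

Voters preferring Middlemarch to Dune: 6; preferring Dune to Middlemarch: 15.
Dune wins the head-to-head.

Dune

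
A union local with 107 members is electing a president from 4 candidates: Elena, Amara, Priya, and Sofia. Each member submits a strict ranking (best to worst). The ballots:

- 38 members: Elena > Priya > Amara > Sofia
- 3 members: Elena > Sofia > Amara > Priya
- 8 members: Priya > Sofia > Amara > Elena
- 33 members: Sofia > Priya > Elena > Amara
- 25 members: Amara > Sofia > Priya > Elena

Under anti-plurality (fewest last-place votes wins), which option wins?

Last-place votes: Elena 33, Amara 33, Priya 3, Sofia 38.
Priya is ranked last by the fewest voters, so Priya wins.

Priya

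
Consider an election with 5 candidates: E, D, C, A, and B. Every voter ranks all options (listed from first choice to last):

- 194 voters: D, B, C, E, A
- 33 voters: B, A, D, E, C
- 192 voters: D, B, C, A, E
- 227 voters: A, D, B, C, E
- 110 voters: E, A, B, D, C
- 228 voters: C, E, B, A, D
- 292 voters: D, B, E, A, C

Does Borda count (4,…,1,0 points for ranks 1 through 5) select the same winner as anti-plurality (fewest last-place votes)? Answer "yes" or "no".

no

Borda — scores: E 1935, D 3569, C 1911, A 2049, B 3296. Winner: D.
Anti-plurality — last-place votes: E 419, D 228, C 435, A 194, B 0. Winner: B.
The two methods disagree.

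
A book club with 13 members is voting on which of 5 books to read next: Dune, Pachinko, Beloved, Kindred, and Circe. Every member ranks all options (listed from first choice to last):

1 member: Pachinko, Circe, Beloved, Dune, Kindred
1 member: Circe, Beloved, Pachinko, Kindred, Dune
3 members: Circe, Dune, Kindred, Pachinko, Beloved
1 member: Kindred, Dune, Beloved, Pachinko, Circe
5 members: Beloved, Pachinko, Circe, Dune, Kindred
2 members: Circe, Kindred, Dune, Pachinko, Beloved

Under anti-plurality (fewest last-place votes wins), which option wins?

Last-place votes: Dune 1, Pachinko 0, Beloved 5, Kindred 6, Circe 1.
Pachinko is ranked last by the fewest voters, so Pachinko wins.

Pachinko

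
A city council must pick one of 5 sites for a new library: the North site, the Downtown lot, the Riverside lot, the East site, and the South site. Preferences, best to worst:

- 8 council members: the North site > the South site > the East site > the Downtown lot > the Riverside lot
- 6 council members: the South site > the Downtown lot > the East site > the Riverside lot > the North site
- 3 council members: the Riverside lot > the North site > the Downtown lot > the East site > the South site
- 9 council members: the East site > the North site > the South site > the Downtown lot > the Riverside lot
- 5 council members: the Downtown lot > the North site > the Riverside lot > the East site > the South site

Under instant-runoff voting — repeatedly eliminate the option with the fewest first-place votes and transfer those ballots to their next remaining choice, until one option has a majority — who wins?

Round 1: the North site 8, the Downtown lot 5, the Riverside lot 3, the East site 9, the South site 6. Eliminate the Riverside lot.
Round 2: the North site 11, the Downtown lot 5, the East site 9, the South site 6. Eliminate the Downtown lot.
Round 3: the North site 16, the East site 9, the South site 6. The North site has a majority.

the North site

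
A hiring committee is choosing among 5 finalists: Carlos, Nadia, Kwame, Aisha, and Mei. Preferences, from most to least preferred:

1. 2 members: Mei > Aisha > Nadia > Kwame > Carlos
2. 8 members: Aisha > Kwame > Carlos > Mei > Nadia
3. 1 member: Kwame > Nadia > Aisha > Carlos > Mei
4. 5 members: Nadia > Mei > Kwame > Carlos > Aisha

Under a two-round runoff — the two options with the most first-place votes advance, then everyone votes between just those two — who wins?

Round 1 first-place votes: Carlos 0, Nadia 5, Kwame 1, Aisha 8, Mei 2.
Aisha and Nadia advance.
Runoff: Aisha is preferred to Nadia by 10 voters; Nadia by 6.
Aisha wins the runoff.

Aisha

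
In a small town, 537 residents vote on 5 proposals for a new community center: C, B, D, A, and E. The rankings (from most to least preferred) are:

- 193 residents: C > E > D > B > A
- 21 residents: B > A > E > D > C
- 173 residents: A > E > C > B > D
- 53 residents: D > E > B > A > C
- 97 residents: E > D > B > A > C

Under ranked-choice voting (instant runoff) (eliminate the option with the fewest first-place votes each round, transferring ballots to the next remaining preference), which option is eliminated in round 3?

Round 1: C 193, B 21, D 53, A 173, E 97. Eliminate B.
Round 2: C 193, D 53, A 194, E 97. Eliminate D.
Round 3: C 193, A 194, E 150. Eliminate E.

E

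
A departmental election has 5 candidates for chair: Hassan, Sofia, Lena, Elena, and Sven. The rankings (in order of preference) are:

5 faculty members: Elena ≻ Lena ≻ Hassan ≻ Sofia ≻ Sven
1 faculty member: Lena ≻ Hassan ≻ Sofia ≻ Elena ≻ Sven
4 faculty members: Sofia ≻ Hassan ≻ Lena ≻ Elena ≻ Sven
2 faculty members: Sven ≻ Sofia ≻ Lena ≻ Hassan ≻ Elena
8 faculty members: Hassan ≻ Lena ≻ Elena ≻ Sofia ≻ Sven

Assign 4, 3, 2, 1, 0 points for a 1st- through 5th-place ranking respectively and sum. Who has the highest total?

Hassan: 5·2 + 1·3 + 4·3 + 2·1 + 8·4 = 59
Sofia: 5·1 + 1·2 + 4·4 + 2·3 + 8·1 = 37
Lena: 5·3 + 1·4 + 4·2 + 2·2 + 8·3 = 55
Elena: 5·4 + 1·1 + 4·1 + 2·0 + 8·2 = 41
Sven: 5·0 + 1·0 + 4·0 + 2·4 + 8·0 = 8
Hassan has the highest Borda score (59).

Hassan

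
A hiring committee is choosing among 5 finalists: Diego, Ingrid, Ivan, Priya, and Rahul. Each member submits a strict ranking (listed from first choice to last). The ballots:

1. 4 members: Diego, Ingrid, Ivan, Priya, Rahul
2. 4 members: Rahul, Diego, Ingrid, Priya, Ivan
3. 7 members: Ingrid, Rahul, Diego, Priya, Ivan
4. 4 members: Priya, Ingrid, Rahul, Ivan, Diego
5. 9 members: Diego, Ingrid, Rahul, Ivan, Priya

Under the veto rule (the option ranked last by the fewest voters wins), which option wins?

Ingrid

Last-place votes: Diego 4, Ingrid 0, Ivan 11, Priya 9, Rahul 4.
Ingrid is ranked last by the fewest voters, so Ingrid wins.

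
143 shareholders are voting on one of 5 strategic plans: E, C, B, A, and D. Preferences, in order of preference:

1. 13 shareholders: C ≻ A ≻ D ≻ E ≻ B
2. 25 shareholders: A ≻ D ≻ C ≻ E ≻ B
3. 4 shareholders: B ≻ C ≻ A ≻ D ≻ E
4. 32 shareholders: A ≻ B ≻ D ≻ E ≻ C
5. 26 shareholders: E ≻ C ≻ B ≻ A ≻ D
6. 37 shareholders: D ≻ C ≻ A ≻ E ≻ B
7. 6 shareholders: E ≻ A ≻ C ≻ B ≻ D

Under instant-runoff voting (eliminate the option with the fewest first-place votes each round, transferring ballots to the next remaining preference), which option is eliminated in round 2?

C

Round 1: E 32, C 13, B 4, A 57, D 37. Eliminate B.
Round 2: E 32, C 17, A 57, D 37. Eliminate C.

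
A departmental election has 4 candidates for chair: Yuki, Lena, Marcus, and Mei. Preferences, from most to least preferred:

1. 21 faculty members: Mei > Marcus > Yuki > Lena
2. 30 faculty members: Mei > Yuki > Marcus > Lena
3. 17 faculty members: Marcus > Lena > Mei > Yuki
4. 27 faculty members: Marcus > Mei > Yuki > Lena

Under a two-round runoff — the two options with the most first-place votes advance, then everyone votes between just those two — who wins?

Mei

Round 1 first-place votes: Yuki 0, Lena 0, Marcus 44, Mei 51.
Mei and Marcus advance.
Runoff: Mei is preferred to Marcus by 51 voters; Marcus by 44.
Mei wins the runoff.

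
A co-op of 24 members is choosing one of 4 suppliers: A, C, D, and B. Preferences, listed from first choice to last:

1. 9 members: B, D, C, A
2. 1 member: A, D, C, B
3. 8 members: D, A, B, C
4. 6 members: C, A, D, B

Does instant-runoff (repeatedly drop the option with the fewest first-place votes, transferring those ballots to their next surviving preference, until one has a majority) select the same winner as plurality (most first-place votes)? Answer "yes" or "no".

no

Instant-runoff — R1 A 1, C 6, D 8, B 9 (A out); R2 C 6, D 9, B 9 (C out); R3 D 15, B 9 (D winner). Winner: D.
Plurality — first-place votes: A 1, C 6, D 8, B 9. Winner: B.
The two methods disagree.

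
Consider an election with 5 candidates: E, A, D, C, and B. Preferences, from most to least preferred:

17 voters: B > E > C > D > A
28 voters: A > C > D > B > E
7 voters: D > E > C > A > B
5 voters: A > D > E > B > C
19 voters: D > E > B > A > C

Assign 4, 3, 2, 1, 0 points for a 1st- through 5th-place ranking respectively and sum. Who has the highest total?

E: 17·3 + 28·0 + 7·3 + 5·2 + 19·3 = 139
A: 17·0 + 28·4 + 7·1 + 5·4 + 19·1 = 158
D: 17·1 + 28·2 + 7·4 + 5·3 + 19·4 = 192
C: 17·2 + 28·3 + 7·2 + 5·0 + 19·0 = 132
B: 17·4 + 28·1 + 7·0 + 5·1 + 19·2 = 139
D has the highest Borda score (192).

D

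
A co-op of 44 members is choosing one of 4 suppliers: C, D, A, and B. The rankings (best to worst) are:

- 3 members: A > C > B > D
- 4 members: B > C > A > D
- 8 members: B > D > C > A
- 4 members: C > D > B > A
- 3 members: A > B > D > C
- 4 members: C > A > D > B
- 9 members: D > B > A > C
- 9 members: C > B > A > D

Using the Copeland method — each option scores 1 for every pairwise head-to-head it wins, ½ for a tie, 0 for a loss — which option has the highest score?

C: beats D and A; loses to B → score 2.
D: loses to C, A, and B → score 0.
A: beats D; loses to C and B → score 1.
B: beats C, D, and A → score 3.
B has the best pairwise record.

B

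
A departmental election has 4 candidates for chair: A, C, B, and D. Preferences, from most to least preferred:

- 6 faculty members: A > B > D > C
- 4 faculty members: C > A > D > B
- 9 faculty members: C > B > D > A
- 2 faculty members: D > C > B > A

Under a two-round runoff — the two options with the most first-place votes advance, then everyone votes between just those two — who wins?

C

Round 1 first-place votes: A 6, C 13, B 0, D 2.
C and A advance.
Runoff: C is preferred to A by 15 voters; A by 6.
C wins the runoff.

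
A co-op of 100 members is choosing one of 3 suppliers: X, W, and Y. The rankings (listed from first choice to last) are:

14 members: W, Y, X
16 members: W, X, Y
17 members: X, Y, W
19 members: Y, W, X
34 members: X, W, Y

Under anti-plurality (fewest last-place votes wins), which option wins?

Last-place votes: X 33, W 17, Y 50.
W is ranked last by the fewest voters, so W wins.

W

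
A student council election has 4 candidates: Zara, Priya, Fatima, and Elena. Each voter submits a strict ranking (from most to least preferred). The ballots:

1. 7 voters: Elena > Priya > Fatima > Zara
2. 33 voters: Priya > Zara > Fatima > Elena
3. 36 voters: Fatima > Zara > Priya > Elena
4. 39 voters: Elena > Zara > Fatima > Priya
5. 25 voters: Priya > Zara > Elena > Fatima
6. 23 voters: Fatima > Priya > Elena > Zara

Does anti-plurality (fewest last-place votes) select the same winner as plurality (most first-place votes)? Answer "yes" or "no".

Anti-plurality — last-place votes: Zara 30, Priya 39, Fatima 25, Elena 69. Winner: Fatima.
Plurality — first-place votes: Zara 0, Priya 58, Fatima 59, Elena 46. Winner: Fatima.
The two methods agree.

yes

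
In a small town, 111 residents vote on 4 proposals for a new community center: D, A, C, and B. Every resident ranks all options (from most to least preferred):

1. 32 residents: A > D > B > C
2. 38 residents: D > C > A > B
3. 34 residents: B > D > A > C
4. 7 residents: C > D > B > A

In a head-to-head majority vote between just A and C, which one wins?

Voters preferring A to C: 66; preferring C to A: 45.
A wins the head-to-head.

A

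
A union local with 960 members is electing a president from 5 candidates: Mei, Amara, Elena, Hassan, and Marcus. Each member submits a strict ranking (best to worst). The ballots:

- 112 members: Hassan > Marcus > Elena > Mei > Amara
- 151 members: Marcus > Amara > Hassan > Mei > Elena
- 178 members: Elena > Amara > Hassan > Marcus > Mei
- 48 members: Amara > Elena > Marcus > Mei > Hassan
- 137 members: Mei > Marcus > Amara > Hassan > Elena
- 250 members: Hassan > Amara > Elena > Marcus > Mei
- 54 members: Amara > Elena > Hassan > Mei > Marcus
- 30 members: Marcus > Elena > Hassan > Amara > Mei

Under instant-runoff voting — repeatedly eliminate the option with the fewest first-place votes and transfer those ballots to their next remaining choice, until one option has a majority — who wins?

Round 1: Mei 137, Amara 102, Elena 178, Hassan 362, Marcus 181. Eliminate Amara.
Round 2: Mei 137, Elena 280, Hassan 362, Marcus 181. Eliminate Mei.
Round 3: Elena 280, Hassan 362, Marcus 318. Eliminate Elena.
Round 4: Hassan 594, Marcus 366. Hassan has a majority.

Hassan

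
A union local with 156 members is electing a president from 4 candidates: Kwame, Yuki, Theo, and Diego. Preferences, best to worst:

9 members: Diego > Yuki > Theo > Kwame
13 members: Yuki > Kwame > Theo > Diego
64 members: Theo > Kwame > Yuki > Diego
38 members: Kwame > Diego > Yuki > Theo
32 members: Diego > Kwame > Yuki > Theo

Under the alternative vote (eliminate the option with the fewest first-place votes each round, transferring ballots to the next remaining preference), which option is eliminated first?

Yuki

Round 1: Kwame 38, Yuki 13, Theo 64, Diego 41. Eliminate Yuki.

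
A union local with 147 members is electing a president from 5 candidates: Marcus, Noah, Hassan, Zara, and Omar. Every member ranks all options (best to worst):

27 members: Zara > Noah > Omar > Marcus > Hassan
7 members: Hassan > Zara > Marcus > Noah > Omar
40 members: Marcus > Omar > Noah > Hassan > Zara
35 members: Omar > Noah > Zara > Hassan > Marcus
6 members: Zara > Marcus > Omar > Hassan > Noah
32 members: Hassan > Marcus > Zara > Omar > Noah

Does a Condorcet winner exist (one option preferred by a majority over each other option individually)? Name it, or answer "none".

Checking pairwise contests:
Hassan beats Marcus 74–73.
Marcus beats Noah 85–62.
Noah beats Hassan 102–45.
Noah beats Zara 75–72.
Marcus beats Omar 85–62.
Every option loses at least one head-to-head, so there is no Condorcet winner.

none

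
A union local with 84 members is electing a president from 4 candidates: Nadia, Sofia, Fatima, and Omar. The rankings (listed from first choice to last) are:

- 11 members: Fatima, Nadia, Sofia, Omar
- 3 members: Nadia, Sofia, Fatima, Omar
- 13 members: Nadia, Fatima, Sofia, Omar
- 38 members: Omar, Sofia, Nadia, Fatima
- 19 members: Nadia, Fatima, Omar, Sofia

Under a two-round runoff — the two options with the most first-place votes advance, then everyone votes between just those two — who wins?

Round 1 first-place votes: Nadia 35, Sofia 0, Fatima 11, Omar 38.
Omar and Nadia advance.
Runoff: Omar is preferred to Nadia by 38 voters; Nadia by 46.
Nadia wins the runoff.

Nadia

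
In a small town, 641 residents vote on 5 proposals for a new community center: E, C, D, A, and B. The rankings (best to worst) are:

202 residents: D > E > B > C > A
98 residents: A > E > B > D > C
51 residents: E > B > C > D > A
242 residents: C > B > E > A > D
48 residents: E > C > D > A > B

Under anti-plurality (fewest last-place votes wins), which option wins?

Last-place votes: E 0, C 98, D 242, A 253, B 48.
E is ranked last by the fewest voters, so E wins.

E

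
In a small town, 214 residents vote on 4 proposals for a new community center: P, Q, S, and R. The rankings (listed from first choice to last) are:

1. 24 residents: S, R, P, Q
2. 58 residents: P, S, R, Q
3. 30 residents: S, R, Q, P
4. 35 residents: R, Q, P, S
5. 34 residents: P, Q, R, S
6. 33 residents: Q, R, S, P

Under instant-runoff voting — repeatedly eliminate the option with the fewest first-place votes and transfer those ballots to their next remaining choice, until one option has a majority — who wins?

R

Round 1: P 92, Q 33, S 54, R 35. Eliminate Q.
Round 2: P 92, S 54, R 68. Eliminate S.
Round 3: P 92, R 122. R has a majority.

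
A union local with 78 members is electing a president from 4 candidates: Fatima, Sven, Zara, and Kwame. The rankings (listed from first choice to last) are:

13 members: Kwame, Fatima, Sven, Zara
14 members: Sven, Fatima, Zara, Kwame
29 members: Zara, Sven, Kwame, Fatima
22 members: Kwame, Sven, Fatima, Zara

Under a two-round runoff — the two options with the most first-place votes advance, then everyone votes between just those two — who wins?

Round 1 first-place votes: Fatima 0, Sven 14, Zara 29, Kwame 35.
Kwame and Zara advance.
Runoff: Kwame is preferred to Zara by 35 voters; Zara by 43.
Zara wins the runoff.

Zara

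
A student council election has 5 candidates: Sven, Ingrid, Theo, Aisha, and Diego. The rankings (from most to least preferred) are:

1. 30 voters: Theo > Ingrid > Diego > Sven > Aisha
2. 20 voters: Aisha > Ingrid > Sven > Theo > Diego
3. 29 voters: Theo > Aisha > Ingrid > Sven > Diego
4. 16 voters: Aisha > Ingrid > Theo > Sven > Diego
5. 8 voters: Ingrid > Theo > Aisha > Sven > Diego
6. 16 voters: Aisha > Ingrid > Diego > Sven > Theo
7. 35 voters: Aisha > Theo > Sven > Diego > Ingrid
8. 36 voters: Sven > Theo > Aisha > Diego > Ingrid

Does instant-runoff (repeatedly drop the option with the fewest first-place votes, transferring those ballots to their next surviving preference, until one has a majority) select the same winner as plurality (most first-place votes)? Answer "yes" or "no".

Instant-runoff — R1 Sven 36, Ingrid 8, Theo 59, Aisha 87, Diego 0 (Diego out); R2 Sven 36, Ingrid 8, Theo 59, Aisha 87 (Ingrid out); R3 Sven 36, Theo 67, Aisha 87 (Sven out); R4 Theo 103, Aisha 87 (Theo winner). Winner: Theo.
Plurality — first-place votes: Sven 36, Ingrid 8, Theo 59, Aisha 87, Diego 0. Winner: Aisha.
The two methods disagree.

no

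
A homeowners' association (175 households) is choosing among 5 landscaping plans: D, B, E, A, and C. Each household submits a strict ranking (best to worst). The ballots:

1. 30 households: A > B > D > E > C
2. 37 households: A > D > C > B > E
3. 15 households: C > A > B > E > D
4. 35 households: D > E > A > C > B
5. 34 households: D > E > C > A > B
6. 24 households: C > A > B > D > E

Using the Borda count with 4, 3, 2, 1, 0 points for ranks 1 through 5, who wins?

D: 30·2 + 37·3 + 15·0 + 35·4 + 34·4 + 24·1 = 471
B: 30·3 + 37·1 + 15·2 + 35·0 + 34·0 + 24·2 = 205
E: 30·1 + 37·0 + 15·1 + 35·3 + 34·3 + 24·0 = 252
A: 30·4 + 37·4 + 15·3 + 35·2 + 34·1 + 24·3 = 489
C: 30·0 + 37·2 + 15·4 + 35·1 + 34·2 + 24·4 = 333
A has the highest Borda score (489).

A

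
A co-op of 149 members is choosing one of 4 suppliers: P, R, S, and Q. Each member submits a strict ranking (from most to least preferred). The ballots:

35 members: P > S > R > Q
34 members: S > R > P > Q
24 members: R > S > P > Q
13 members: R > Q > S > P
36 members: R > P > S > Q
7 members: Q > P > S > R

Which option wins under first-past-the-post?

R

First-place votes: P 35, R 73, S 34, Q 7.
R has the most first-place votes.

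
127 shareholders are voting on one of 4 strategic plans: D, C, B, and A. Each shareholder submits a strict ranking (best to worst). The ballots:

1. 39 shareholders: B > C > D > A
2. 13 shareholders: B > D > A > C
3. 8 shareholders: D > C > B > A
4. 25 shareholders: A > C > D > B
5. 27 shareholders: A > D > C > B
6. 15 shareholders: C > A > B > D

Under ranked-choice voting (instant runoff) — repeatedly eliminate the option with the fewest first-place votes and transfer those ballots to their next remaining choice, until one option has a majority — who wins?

Round 1: D 8, C 15, B 52, A 52. Eliminate D.
Round 2: C 23, B 52, A 52. Eliminate C.
Round 3: B 60, A 67. A has a majority.

A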